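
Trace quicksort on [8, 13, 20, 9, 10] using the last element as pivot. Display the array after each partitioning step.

Partition 1: pivot=10 at index 2 -> [8, 9, 10, 13, 20]
Partition 2: pivot=9 at index 1 -> [8, 9, 10, 13, 20]
Partition 3: pivot=20 at index 4 -> [8, 9, 10, 13, 20]


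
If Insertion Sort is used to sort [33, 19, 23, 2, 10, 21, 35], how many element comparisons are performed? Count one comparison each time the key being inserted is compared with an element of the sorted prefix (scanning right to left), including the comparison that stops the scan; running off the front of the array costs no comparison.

Insert 19: 33 > 19 (shift), reached front = 1 comparison(s) -> [19, 33, 23, 2, 10, 21, 35]
Insert 23: 33 > 23 (shift), 19 <= 23 (stop) = 2 comparison(s) -> [19, 23, 33, 2, 10, 21, 35]
Insert 2: 33 > 2 (shift), 23 > 2 (shift), 19 > 2 (shift), reached front = 3 comparison(s) -> [2, 19, 23, 33, 10, 21, 35]
Insert 10: 33 > 10 (shift), 23 > 10 (shift), 19 > 10 (shift), 2 <= 10 (stop) = 4 comparison(s) -> [2, 10, 19, 23, 33, 21, 35]
Insert 21: 33 > 21 (shift), 23 > 21 (shift), 19 <= 21 (stop) = 3 comparison(s) -> [2, 10, 19, 21, 23, 33, 35]
Insert 35: 33 <= 35 (stop) = 1 comparison(s) -> [2, 10, 19, 21, 23, 33, 35]
Total comparisons: 1 + 2 + 3 + 4 + 3 + 1 = 14


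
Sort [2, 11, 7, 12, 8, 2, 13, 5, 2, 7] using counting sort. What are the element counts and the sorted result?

Count array: [0, 0, 3, 0, 0, 1, 0, 2, 1, 0, 0, 1, 1, 1]
(count[i] = number of elements equal to i)
Cumulative count: [0, 0, 3, 3, 3, 4, 4, 6, 7, 7, 7, 8, 9, 10]
Sorted: [2, 2, 2, 5, 7, 7, 8, 11, 12, 13]


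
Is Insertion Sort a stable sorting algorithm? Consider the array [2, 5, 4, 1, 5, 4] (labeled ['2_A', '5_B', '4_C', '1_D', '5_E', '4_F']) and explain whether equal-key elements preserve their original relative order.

Trace Insertion Sort on the labeled array (the key is the number; the letter only tracks identity):
  Insert 5_B at index 1: [2_A, 5_B, 4_C, 1_D, 5_E, 4_F]
  Insert 4_C at index 1: [2_A, 4_C, 5_B, 1_D, 5_E, 4_F]
  Insert 1_D at index 0: [1_D, 2_A, 4_C, 5_B, 5_E, 4_F]
  Insert 5_E at index 4: [1_D, 2_A, 4_C, 5_B, 5_E, 4_F]
  Insert 4_F at index 3: [1_D, 2_A, 4_C, 4_F, 5_B, 5_E]
Final order: [1_D, 2_A, 4_C, 4_F, 5_B, 5_E]
Equal keys:
  value 4: originally 4_C, 4_F; after sorting 4_C, 4_F -> order preserved
  value 5: originally 5_B, 5_E; after sorting 5_B, 5_E -> order preserved
All equal keys kept their original relative order. Insertion Sort is stable: elements are shifted only while they are strictly greater than the key, so a key is inserted after any equal elements already placed.
Answer: Stable


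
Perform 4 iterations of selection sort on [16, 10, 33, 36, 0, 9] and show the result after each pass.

Pass 1: Select minimum 0 at index 4, swap -> [0, 10, 33, 36, 16, 9]
Pass 2: Select minimum 9 at index 5, swap -> [0, 9, 33, 36, 16, 10]
Pass 3: Select minimum 10 at index 5, swap -> [0, 9, 10, 36, 16, 33]
Pass 4: Select minimum 16 at index 4, swap -> [0, 9, 10, 16, 36, 33]


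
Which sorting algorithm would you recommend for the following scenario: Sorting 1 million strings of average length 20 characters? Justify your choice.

Best choice: MSD radix sort or Mergesort
Reason: MSD radix sort is a non-comparison sort that buckets the strings by successive character positions, running in time proportional to the total number of characters examined rather than O(n log n) string comparisons; mergesort is a stable O(n log n)-comparison alternative that works for arbitrary variable-length keys


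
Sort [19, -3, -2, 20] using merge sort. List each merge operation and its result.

Divide and conquer:
  Merge [19] + [-3] -> [-3, 19]
  Merge [-2] + [20] -> [-2, 20]
  Merge [-3, 19] + [-2, 20] -> [-3, -2, 19, 20]


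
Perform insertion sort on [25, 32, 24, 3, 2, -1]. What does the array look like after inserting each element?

First element 25 is already 'sorted'
Insert 32: shifted 0 elements -> [25, 32, 24, 3, 2, -1]
Insert 24: shifted 2 elements -> [24, 25, 32, 3, 2, -1]
Insert 3: shifted 3 elements -> [3, 24, 25, 32, 2, -1]
Insert 2: shifted 4 elements -> [2, 3, 24, 25, 32, -1]
Insert -1: shifted 5 elements -> [-1, 2, 3, 24, 25, 32]


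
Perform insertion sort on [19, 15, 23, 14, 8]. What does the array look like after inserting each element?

First element 19 is already 'sorted'
Insert 15: shifted 1 elements -> [15, 19, 23, 14, 8]
Insert 23: shifted 0 elements -> [15, 19, 23, 14, 8]
Insert 14: shifted 3 elements -> [14, 15, 19, 23, 8]
Insert 8: shifted 4 elements -> [8, 14, 15, 19, 23]


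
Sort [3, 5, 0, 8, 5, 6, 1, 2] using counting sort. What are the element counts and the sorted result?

Count array: [1, 1, 1, 1, 0, 2, 1, 0, 1]
(count[i] = number of elements equal to i)
Cumulative count: [1, 2, 3, 4, 4, 6, 7, 7, 8]
Sorted: [0, 1, 2, 3, 5, 5, 6, 8]


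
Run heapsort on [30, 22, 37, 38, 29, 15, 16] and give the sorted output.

Build heap: [38, 30, 37, 22, 29, 15, 16]
Extract 38: [37, 30, 16, 22, 29, 15, 38]
Extract 37: [30, 29, 16, 22, 15, 37, 38]
Extract 30: [29, 22, 16, 15, 30, 37, 38]
Extract 29: [22, 15, 16, 29, 30, 37, 38]
Extract 22: [16, 15, 22, 29, 30, 37, 38]
Extract 16: [15, 16, 22, 29, 30, 37, 38]


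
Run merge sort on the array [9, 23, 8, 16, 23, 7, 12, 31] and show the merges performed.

Divide and conquer:
  Merge [9] + [23] -> [9, 23]
  Merge [8] + [16] -> [8, 16]
  Merge [9, 23] + [8, 16] -> [8, 9, 16, 23]
  Merge [23] + [7] -> [7, 23]
  Merge [12] + [31] -> [12, 31]
  Merge [7, 23] + [12, 31] -> [7, 12, 23, 31]
  Merge [8, 9, 16, 23] + [7, 12, 23, 31] -> [7, 8, 9, 12, 16, 23, 23, 31]


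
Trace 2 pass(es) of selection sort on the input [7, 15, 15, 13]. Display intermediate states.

Pass 1: Select minimum 7 at index 0, swap -> [7, 15, 15, 13]
Pass 2: Select minimum 13 at index 3, swap -> [7, 13, 15, 15]


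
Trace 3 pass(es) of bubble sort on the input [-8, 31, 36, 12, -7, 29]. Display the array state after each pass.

After pass 1: [-8, 31, 12, -7, 29, 36] (3 swaps)
After pass 2: [-8, 12, -7, 29, 31, 36] (3 swaps)
After pass 3: [-8, -7, 12, 29, 31, 36] (1 swaps)
Total swaps: 7


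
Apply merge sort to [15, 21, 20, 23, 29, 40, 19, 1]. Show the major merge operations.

Divide and conquer:
  Merge [15] + [21] -> [15, 21]
  Merge [20] + [23] -> [20, 23]
  Merge [15, 21] + [20, 23] -> [15, 20, 21, 23]
  Merge [29] + [40] -> [29, 40]
  Merge [19] + [1] -> [1, 19]
  Merge [29, 40] + [1, 19] -> [1, 19, 29, 40]
  Merge [15, 20, 21, 23] + [1, 19, 29, 40] -> [1, 15, 19, 20, 21, 23, 29, 40]


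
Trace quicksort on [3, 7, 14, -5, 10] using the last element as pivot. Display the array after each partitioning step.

Partition 1: pivot=10 at index 3 -> [3, 7, -5, 10, 14]
Partition 2: pivot=-5 at index 0 -> [-5, 7, 3, 10, 14]
Partition 3: pivot=3 at index 1 -> [-5, 3, 7, 10, 14]


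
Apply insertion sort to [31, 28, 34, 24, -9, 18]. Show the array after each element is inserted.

First element 31 is already 'sorted'
Insert 28: shifted 1 elements -> [28, 31, 34, 24, -9, 18]
Insert 34: shifted 0 elements -> [28, 31, 34, 24, -9, 18]
Insert 24: shifted 3 elements -> [24, 28, 31, 34, -9, 18]
Insert -9: shifted 4 elements -> [-9, 24, 28, 31, 34, 18]
Insert 18: shifted 4 elements -> [-9, 18, 24, 28, 31, 34]


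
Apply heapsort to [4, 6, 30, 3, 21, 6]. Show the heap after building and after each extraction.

Build heap: [30, 21, 6, 3, 6, 4]
Extract 30: [21, 6, 6, 3, 4, 30]
Extract 21: [6, 4, 6, 3, 21, 30]
Extract 6: [6, 4, 3, 6, 21, 30]
Extract 6: [4, 3, 6, 6, 21, 30]
Extract 4: [3, 4, 6, 6, 21, 30]


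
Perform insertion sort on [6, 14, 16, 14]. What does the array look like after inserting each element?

First element 6 is already 'sorted'
Insert 14: shifted 0 elements -> [6, 14, 16, 14]
Insert 16: shifted 0 elements -> [6, 14, 16, 14]
Insert 14: shifted 1 elements -> [6, 14, 14, 16]


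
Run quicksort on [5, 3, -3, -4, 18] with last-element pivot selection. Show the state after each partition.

Partition 1: pivot=18 at index 4 -> [5, 3, -3, -4, 18]
Partition 2: pivot=-4 at index 0 -> [-4, 3, -3, 5, 18]
Partition 3: pivot=5 at index 3 -> [-4, 3, -3, 5, 18]
Partition 4: pivot=-3 at index 1 -> [-4, -3, 3, 5, 18]


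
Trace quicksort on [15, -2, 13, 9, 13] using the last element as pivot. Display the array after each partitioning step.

Partition 1: pivot=13 at index 3 -> [-2, 13, 9, 13, 15]
Partition 2: pivot=9 at index 1 -> [-2, 9, 13, 13, 15]


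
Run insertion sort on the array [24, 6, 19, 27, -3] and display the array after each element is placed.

First element 24 is already 'sorted'
Insert 6: shifted 1 elements -> [6, 24, 19, 27, -3]
Insert 19: shifted 1 elements -> [6, 19, 24, 27, -3]
Insert 27: shifted 0 elements -> [6, 19, 24, 27, -3]
Insert -3: shifted 4 elements -> [-3, 6, 19, 24, 27]


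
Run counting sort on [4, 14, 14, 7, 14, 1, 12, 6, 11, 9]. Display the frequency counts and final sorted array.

Count array: [0, 1, 0, 0, 1, 0, 1, 1, 0, 1, 0, 1, 1, 0, 3]
(count[i] = number of elements equal to i)
Cumulative count: [0, 1, 1, 1, 2, 2, 3, 4, 4, 5, 5, 6, 7, 7, 10]
Sorted: [1, 4, 6, 7, 9, 11, 12, 14, 14, 14]


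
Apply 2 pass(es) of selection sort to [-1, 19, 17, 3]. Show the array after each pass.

Pass 1: Select minimum -1 at index 0, swap -> [-1, 19, 17, 3]
Pass 2: Select minimum 3 at index 3, swap -> [-1, 3, 17, 19]


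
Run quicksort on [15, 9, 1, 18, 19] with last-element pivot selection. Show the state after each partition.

Partition 1: pivot=19 at index 4 -> [15, 9, 1, 18, 19]
Partition 2: pivot=18 at index 3 -> [15, 9, 1, 18, 19]
Partition 3: pivot=1 at index 0 -> [1, 9, 15, 18, 19]
Partition 4: pivot=15 at index 2 -> [1, 9, 15, 18, 19]


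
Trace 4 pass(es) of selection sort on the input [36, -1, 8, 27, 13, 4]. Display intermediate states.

Pass 1: Select minimum -1 at index 1, swap -> [-1, 36, 8, 27, 13, 4]
Pass 2: Select minimum 4 at index 5, swap -> [-1, 4, 8, 27, 13, 36]
Pass 3: Select minimum 8 at index 2, swap -> [-1, 4, 8, 27, 13, 36]
Pass 4: Select minimum 13 at index 4, swap -> [-1, 4, 8, 13, 27, 36]


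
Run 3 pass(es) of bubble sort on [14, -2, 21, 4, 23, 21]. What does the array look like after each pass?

After pass 1: [-2, 14, 4, 21, 21, 23] (3 swaps)
After pass 2: [-2, 4, 14, 21, 21, 23] (1 swaps)
After pass 3: [-2, 4, 14, 21, 21, 23] (0 swaps)
Total swaps: 4


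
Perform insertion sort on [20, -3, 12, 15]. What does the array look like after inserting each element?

First element 20 is already 'sorted'
Insert -3: shifted 1 elements -> [-3, 20, 12, 15]
Insert 12: shifted 1 elements -> [-3, 12, 20, 15]
Insert 15: shifted 1 elements -> [-3, 12, 15, 20]


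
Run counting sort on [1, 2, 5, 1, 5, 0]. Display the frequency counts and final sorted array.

Count array: [1, 2, 1, 0, 0, 2]
(count[i] = number of elements equal to i)
Cumulative count: [1, 3, 4, 4, 4, 6]
Sorted: [0, 1, 1, 2, 5, 5]


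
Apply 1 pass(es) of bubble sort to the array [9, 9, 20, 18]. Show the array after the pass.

After pass 1: [9, 9, 18, 20] (1 swaps)
Total swaps: 1


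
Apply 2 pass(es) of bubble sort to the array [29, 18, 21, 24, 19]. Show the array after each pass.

After pass 1: [18, 21, 24, 19, 29] (4 swaps)
After pass 2: [18, 21, 19, 24, 29] (1 swaps)
Total swaps: 5


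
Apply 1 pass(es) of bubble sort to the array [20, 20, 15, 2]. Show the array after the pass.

After pass 1: [20, 15, 2, 20] (2 swaps)
Total swaps: 2


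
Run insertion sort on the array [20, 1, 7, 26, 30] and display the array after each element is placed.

First element 20 is already 'sorted'
Insert 1: shifted 1 elements -> [1, 20, 7, 26, 30]
Insert 7: shifted 1 elements -> [1, 7, 20, 26, 30]
Insert 26: shifted 0 elements -> [1, 7, 20, 26, 30]
Insert 30: shifted 0 elements -> [1, 7, 20, 26, 30]


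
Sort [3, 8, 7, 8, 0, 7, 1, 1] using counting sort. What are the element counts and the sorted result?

Count array: [1, 2, 0, 1, 0, 0, 0, 2, 2]
(count[i] = number of elements equal to i)
Cumulative count: [1, 3, 3, 4, 4, 4, 4, 6, 8]
Sorted: [0, 1, 1, 3, 7, 7, 8, 8]


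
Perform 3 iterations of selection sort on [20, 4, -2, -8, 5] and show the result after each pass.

Pass 1: Select minimum -8 at index 3, swap -> [-8, 4, -2, 20, 5]
Pass 2: Select minimum -2 at index 2, swap -> [-8, -2, 4, 20, 5]
Pass 3: Select minimum 4 at index 2, swap -> [-8, -2, 4, 20, 5]


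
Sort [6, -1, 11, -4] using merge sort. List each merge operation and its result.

Divide and conquer:
  Merge [6] + [-1] -> [-1, 6]
  Merge [11] + [-4] -> [-4, 11]
  Merge [-1, 6] + [-4, 11] -> [-4, -1, 6, 11]


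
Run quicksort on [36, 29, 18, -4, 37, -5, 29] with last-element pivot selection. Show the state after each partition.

Partition 1: pivot=29 at index 4 -> [29, 18, -4, -5, 29, 36, 37]
Partition 2: pivot=-5 at index 0 -> [-5, 18, -4, 29, 29, 36, 37]
Partition 3: pivot=29 at index 3 -> [-5, 18, -4, 29, 29, 36, 37]
Partition 4: pivot=-4 at index 1 -> [-5, -4, 18, 29, 29, 36, 37]
Partition 5: pivot=37 at index 6 -> [-5, -4, 18, 29, 29, 36, 37]


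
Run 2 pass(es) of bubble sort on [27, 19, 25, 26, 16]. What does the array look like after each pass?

After pass 1: [19, 25, 26, 16, 27] (4 swaps)
After pass 2: [19, 25, 16, 26, 27] (1 swaps)
Total swaps: 5


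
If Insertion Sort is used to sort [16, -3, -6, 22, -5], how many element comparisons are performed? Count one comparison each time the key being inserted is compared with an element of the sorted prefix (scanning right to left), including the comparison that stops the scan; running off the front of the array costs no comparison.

Insert -3: 16 > -3 (shift), reached front = 1 comparison(s) -> [-3, 16, -6, 22, -5]
Insert -6: 16 > -6 (shift), -3 > -6 (shift), reached front = 2 comparison(s) -> [-6, -3, 16, 22, -5]
Insert 22: 16 <= 22 (stop) = 1 comparison(s) -> [-6, -3, 16, 22, -5]
Insert -5: 22 > -5 (shift), 16 > -5 (shift), -3 > -5 (shift), -6 <= -5 (stop) = 4 comparison(s) -> [-6, -5, -3, 16, 22]
Total comparisons: 1 + 2 + 1 + 4 = 8


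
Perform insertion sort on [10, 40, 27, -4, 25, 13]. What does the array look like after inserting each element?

First element 10 is already 'sorted'
Insert 40: shifted 0 elements -> [10, 40, 27, -4, 25, 13]
Insert 27: shifted 1 elements -> [10, 27, 40, -4, 25, 13]
Insert -4: shifted 3 elements -> [-4, 10, 27, 40, 25, 13]
Insert 25: shifted 2 elements -> [-4, 10, 25, 27, 40, 13]
Insert 13: shifted 3 elements -> [-4, 10, 13, 25, 27, 40]


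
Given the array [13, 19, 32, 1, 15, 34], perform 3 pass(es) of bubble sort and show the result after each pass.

After pass 1: [13, 19, 1, 15, 32, 34] (2 swaps)
After pass 2: [13, 1, 15, 19, 32, 34] (2 swaps)
After pass 3: [1, 13, 15, 19, 32, 34] (1 swaps)
Total swaps: 5


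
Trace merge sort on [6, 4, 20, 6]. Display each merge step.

Divide and conquer:
  Merge [6] + [4] -> [4, 6]
  Merge [20] + [6] -> [6, 20]
  Merge [4, 6] + [6, 20] -> [4, 6, 6, 20]


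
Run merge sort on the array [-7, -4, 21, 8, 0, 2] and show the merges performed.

Divide and conquer:
  Merge [-4] + [21] -> [-4, 21]
  Merge [-7] + [-4, 21] -> [-7, -4, 21]
  Merge [0] + [2] -> [0, 2]
  Merge [8] + [0, 2] -> [0, 2, 8]
  Merge [-7, -4, 21] + [0, 2, 8] -> [-7, -4, 0, 2, 8, 21]


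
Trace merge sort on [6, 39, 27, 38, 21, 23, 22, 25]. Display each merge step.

Divide and conquer:
  Merge [6] + [39] -> [6, 39]
  Merge [27] + [38] -> [27, 38]
  Merge [6, 39] + [27, 38] -> [6, 27, 38, 39]
  Merge [21] + [23] -> [21, 23]
  Merge [22] + [25] -> [22, 25]
  Merge [21, 23] + [22, 25] -> [21, 22, 23, 25]
  Merge [6, 27, 38, 39] + [21, 22, 23, 25] -> [6, 21, 22, 23, 25, 27, 38, 39]


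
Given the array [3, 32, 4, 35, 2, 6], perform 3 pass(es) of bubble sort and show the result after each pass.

After pass 1: [3, 4, 32, 2, 6, 35] (3 swaps)
After pass 2: [3, 4, 2, 6, 32, 35] (2 swaps)
After pass 3: [3, 2, 4, 6, 32, 35] (1 swaps)
Total swaps: 6


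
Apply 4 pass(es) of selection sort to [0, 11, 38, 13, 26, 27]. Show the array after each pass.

Pass 1: Select minimum 0 at index 0, swap -> [0, 11, 38, 13, 26, 27]
Pass 2: Select minimum 11 at index 1, swap -> [0, 11, 38, 13, 26, 27]
Pass 3: Select minimum 13 at index 3, swap -> [0, 11, 13, 38, 26, 27]
Pass 4: Select minimum 26 at index 4, swap -> [0, 11, 13, 26, 38, 27]


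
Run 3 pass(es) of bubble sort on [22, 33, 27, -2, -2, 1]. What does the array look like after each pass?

After pass 1: [22, 27, -2, -2, 1, 33] (4 swaps)
After pass 2: [22, -2, -2, 1, 27, 33] (3 swaps)
After pass 3: [-2, -2, 1, 22, 27, 33] (3 swaps)
Total swaps: 10


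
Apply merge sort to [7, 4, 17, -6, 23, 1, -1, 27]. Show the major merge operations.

Divide and conquer:
  Merge [7] + [4] -> [4, 7]
  Merge [17] + [-6] -> [-6, 17]
  Merge [4, 7] + [-6, 17] -> [-6, 4, 7, 17]
  Merge [23] + [1] -> [1, 23]
  Merge [-1] + [27] -> [-1, 27]
  Merge [1, 23] + [-1, 27] -> [-1, 1, 23, 27]
  Merge [-6, 4, 7, 17] + [-1, 1, 23, 27] -> [-6, -1, 1, 4, 7, 17, 23, 27]


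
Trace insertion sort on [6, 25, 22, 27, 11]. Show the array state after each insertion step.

First element 6 is already 'sorted'
Insert 25: shifted 0 elements -> [6, 25, 22, 27, 11]
Insert 22: shifted 1 elements -> [6, 22, 25, 27, 11]
Insert 27: shifted 0 elements -> [6, 22, 25, 27, 11]
Insert 11: shifted 3 elements -> [6, 11, 22, 25, 27]


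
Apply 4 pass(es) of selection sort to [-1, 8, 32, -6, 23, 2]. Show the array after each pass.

Pass 1: Select minimum -6 at index 3, swap -> [-6, 8, 32, -1, 23, 2]
Pass 2: Select minimum -1 at index 3, swap -> [-6, -1, 32, 8, 23, 2]
Pass 3: Select minimum 2 at index 5, swap -> [-6, -1, 2, 8, 23, 32]
Pass 4: Select minimum 8 at index 3, swap -> [-6, -1, 2, 8, 23, 32]


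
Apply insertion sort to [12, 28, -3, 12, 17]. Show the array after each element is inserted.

First element 12 is already 'sorted'
Insert 28: shifted 0 elements -> [12, 28, -3, 12, 17]
Insert -3: shifted 2 elements -> [-3, 12, 28, 12, 17]
Insert 12: shifted 1 elements -> [-3, 12, 12, 28, 17]
Insert 17: shifted 1 elements -> [-3, 12, 12, 17, 28]


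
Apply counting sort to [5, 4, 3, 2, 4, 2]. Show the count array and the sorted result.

Count array: [0, 0, 2, 1, 2, 1]
(count[i] = number of elements equal to i)
Cumulative count: [0, 0, 2, 3, 5, 6]
Sorted: [2, 2, 3, 4, 4, 5]


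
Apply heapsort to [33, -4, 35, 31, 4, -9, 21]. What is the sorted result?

Build heap: [35, 31, 33, -4, 4, -9, 21]
Extract 35: [33, 31, 21, -4, 4, -9, 35]
Extract 33: [31, 4, 21, -4, -9, 33, 35]
Extract 31: [21, 4, -9, -4, 31, 33, 35]
Extract 21: [4, -4, -9, 21, 31, 33, 35]
Extract 4: [-4, -9, 4, 21, 31, 33, 35]
Extract -4: [-9, -4, 4, 21, 31, 33, 35]


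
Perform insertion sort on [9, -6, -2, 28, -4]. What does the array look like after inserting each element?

First element 9 is already 'sorted'
Insert -6: shifted 1 elements -> [-6, 9, -2, 28, -4]
Insert -2: shifted 1 elements -> [-6, -2, 9, 28, -4]
Insert 28: shifted 0 elements -> [-6, -2, 9, 28, -4]
Insert -4: shifted 3 elements -> [-6, -4, -2, 9, 28]


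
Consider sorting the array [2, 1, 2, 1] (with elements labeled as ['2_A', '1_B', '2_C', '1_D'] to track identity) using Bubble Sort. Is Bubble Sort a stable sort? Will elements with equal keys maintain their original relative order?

Trace Bubble Sort on the labeled array (the key is the number; the letter only tracks identity):
  After pass 1: [1_B, 2_A, 1_D, 2_C]
  After pass 2: [1_B, 1_D, 2_A, 2_C]
  After pass 3: [1_B, 1_D, 2_A, 2_C] (no swaps, done)
Final order: [1_B, 1_D, 2_A, 2_C]
Equal keys:
  value 1: originally 1_B, 1_D; after sorting 1_B, 1_D -> order preserved
  value 2: originally 2_A, 2_C; after sorting 2_A, 2_C -> order preserved
All equal keys kept their original relative order. Bubble Sort is stable: it only swaps adjacent elements when the left one is strictly greater, so equal keys never move past each other.
Answer: Stable


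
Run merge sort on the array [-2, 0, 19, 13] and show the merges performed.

Divide and conquer:
  Merge [-2] + [0] -> [-2, 0]
  Merge [19] + [13] -> [13, 19]
  Merge [-2, 0] + [13, 19] -> [-2, 0, 13, 19]


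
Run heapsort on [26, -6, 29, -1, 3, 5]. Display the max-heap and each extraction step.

Build heap: [29, 3, 26, -1, -6, 5]
Extract 29: [26, 3, 5, -1, -6, 29]
Extract 26: [5, 3, -6, -1, 26, 29]
Extract 5: [3, -1, -6, 5, 26, 29]
Extract 3: [-1, -6, 3, 5, 26, 29]
Extract -1: [-6, -1, 3, 5, 26, 29]


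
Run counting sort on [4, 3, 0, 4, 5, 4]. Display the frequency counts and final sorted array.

Count array: [1, 0, 0, 1, 3, 1]
(count[i] = number of elements equal to i)
Cumulative count: [1, 1, 1, 2, 5, 6]
Sorted: [0, 3, 4, 4, 4, 5]


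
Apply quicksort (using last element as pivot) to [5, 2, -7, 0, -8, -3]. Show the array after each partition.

Partition 1: pivot=-3 at index 2 -> [-7, -8, -3, 0, 2, 5]
Partition 2: pivot=-8 at index 0 -> [-8, -7, -3, 0, 2, 5]
Partition 3: pivot=5 at index 5 -> [-8, -7, -3, 0, 2, 5]
Partition 4: pivot=2 at index 4 -> [-8, -7, -3, 0, 2, 5]


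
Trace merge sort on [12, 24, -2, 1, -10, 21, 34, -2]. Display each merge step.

Divide and conquer:
  Merge [12] + [24] -> [12, 24]
  Merge [-2] + [1] -> [-2, 1]
  Merge [12, 24] + [-2, 1] -> [-2, 1, 12, 24]
  Merge [-10] + [21] -> [-10, 21]
  Merge [34] + [-2] -> [-2, 34]
  Merge [-10, 21] + [-2, 34] -> [-10, -2, 21, 34]
  Merge [-2, 1, 12, 24] + [-10, -2, 21, 34] -> [-10, -2, -2, 1, 12, 21, 24, 34]


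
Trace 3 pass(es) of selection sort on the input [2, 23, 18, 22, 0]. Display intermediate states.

Pass 1: Select minimum 0 at index 4, swap -> [0, 23, 18, 22, 2]
Pass 2: Select minimum 2 at index 4, swap -> [0, 2, 18, 22, 23]
Pass 3: Select minimum 18 at index 2, swap -> [0, 2, 18, 22, 23]


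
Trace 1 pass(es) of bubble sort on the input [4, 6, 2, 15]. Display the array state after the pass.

After pass 1: [4, 2, 6, 15] (1 swaps)
Total swaps: 1


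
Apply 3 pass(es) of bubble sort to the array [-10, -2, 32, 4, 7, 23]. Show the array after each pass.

After pass 1: [-10, -2, 4, 7, 23, 32] (3 swaps)
After pass 2: [-10, -2, 4, 7, 23, 32] (0 swaps)
After pass 3: [-10, -2, 4, 7, 23, 32] (0 swaps)
Total swaps: 3


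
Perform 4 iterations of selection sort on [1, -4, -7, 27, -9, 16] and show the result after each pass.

Pass 1: Select minimum -9 at index 4, swap -> [-9, -4, -7, 27, 1, 16]
Pass 2: Select minimum -7 at index 2, swap -> [-9, -7, -4, 27, 1, 16]
Pass 3: Select minimum -4 at index 2, swap -> [-9, -7, -4, 27, 1, 16]
Pass 4: Select minimum 1 at index 4, swap -> [-9, -7, -4, 1, 27, 16]


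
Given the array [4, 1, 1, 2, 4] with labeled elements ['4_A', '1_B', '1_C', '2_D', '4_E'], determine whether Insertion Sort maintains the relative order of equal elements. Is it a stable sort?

Trace Insertion Sort on the labeled array (the key is the number; the letter only tracks identity):
  Insert 1_B at index 0: [1_B, 4_A, 1_C, 2_D, 4_E]
  Insert 1_C at index 1: [1_B, 1_C, 4_A, 2_D, 4_E]
  Insert 2_D at index 2: [1_B, 1_C, 2_D, 4_A, 4_E]
  Insert 4_E at index 4: [1_B, 1_C, 2_D, 4_A, 4_E]
Final order: [1_B, 1_C, 2_D, 4_A, 4_E]
Equal keys:
  value 1: originally 1_B, 1_C; after sorting 1_B, 1_C -> order preserved
  value 4: originally 4_A, 4_E; after sorting 4_A, 4_E -> order preserved
All equal keys kept their original relative order. Insertion Sort is stable: elements are shifted only while they are strictly greater than the key, so a key is inserted after any equal elements already placed.
Answer: Stable


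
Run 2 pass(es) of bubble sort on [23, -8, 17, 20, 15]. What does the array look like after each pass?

After pass 1: [-8, 17, 20, 15, 23] (4 swaps)
After pass 2: [-8, 17, 15, 20, 23] (1 swaps)
Total swaps: 5


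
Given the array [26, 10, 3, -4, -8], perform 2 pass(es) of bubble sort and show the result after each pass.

After pass 1: [10, 3, -4, -8, 26] (4 swaps)
After pass 2: [3, -4, -8, 10, 26] (3 swaps)
Total swaps: 7


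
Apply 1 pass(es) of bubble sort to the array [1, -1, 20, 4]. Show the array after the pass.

After pass 1: [-1, 1, 4, 20] (2 swaps)
Total swaps: 2


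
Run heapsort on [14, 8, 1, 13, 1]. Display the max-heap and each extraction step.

Build heap: [14, 13, 1, 8, 1]
Extract 14: [13, 8, 1, 1, 14]
Extract 13: [8, 1, 1, 13, 14]
Extract 8: [1, 1, 8, 13, 14]
Extract 1: [1, 1, 8, 13, 14]


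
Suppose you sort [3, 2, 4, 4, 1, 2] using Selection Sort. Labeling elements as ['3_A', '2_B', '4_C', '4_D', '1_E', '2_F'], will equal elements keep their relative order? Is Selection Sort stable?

Trace Selection Sort on the labeled array (the key is the number; the letter only tracks identity):
  Pass 1: minimum of unsorted part is 1_E at index 4; swap it with 3_A at index 0 -> [1_E, 2_B, 4_C, 4_D, 3_A, 2_F]
  Pass 2: minimum 2_B is already at index 1; no swap -> [1_E, 2_B, 4_C, 4_D, 3_A, 2_F]
  Pass 3: minimum of unsorted part is 2_F at index 5; swap it with 4_C at index 2 -> [1_E, 2_B, 2_F, 4_D, 3_A, 4_C]
  Pass 4: minimum of unsorted part is 3_A at index 4; swap it with 4_D at index 3 -> [1_E, 2_B, 2_F, 3_A, 4_D, 4_C]
  Pass 5: minimum 4_D is already at index 4; no swap -> [1_E, 2_B, 2_F, 3_A, 4_D, 4_C]
Final order: [1_E, 2_B, 2_F, 3_A, 4_D, 4_C]
Equal keys:
  value 2: originally 2_B, 2_F; after sorting 2_B, 2_F -> order preserved
  value 4: originally 4_C, 4_D; after sorting 4_D, 4_C -> order changed
Equal keys were reordered, so Selection Sort is not stable: the long-range swap that moves the minimum into place can carry an element past an equal key. (One such input is enough; an unstable sort may happen to preserve order on other inputs, but it gives no guarantee.)
Answer: Not stable


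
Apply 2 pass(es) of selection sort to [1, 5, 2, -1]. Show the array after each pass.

Pass 1: Select minimum -1 at index 3, swap -> [-1, 5, 2, 1]
Pass 2: Select minimum 1 at index 3, swap -> [-1, 1, 2, 5]


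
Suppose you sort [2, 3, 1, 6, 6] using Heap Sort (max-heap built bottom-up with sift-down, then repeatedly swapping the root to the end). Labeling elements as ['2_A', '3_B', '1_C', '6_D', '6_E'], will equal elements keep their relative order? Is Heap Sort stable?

Trace Heap Sort on the labeled array (the key is the number; the letter only tracks identity):
  Build max-heap: [6_D, 6_E, 1_C, 3_B, 2_A]
  Swap root 6_D to index 4, re-heapify first 4 -> [6_E, 3_B, 1_C, 2_A, 6_D]
  Swap root 6_E to index 3, re-heapify first 3 -> [3_B, 2_A, 1_C, 6_E, 6_D]
  Swap root 3_B to index 2, re-heapify first 2 -> [2_A, 1_C, 3_B, 6_E, 6_D]
  Swap root 2_A to index 1, re-heapify first 1 -> [1_C, 2_A, 3_B, 6_E, 6_D]
Final order: [1_C, 2_A, 3_B, 6_E, 6_D]
Equal keys:
  value 6: originally 6_D, 6_E; after sorting 6_E, 6_D -> order changed
Equal keys were reordered, so Heap Sort is not stable: heap construction and root-to-end swaps move elements without regard to the original order of equal keys. (One such input is enough; an unstable sort may happen to preserve order on other inputs, but it gives no guarantee.)
Answer: Not stable


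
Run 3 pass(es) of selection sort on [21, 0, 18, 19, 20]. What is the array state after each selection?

Pass 1: Select minimum 0 at index 1, swap -> [0, 21, 18, 19, 20]
Pass 2: Select minimum 18 at index 2, swap -> [0, 18, 21, 19, 20]
Pass 3: Select minimum 19 at index 3, swap -> [0, 18, 19, 21, 20]


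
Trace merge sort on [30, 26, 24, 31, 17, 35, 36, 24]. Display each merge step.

Divide and conquer:
  Merge [30] + [26] -> [26, 30]
  Merge [24] + [31] -> [24, 31]
  Merge [26, 30] + [24, 31] -> [24, 26, 30, 31]
  Merge [17] + [35] -> [17, 35]
  Merge [36] + [24] -> [24, 36]
  Merge [17, 35] + [24, 36] -> [17, 24, 35, 36]
  Merge [24, 26, 30, 31] + [17, 24, 35, 36] -> [17, 24, 24, 26, 30, 31, 35, 36]


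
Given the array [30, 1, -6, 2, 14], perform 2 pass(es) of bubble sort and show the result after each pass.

After pass 1: [1, -6, 2, 14, 30] (4 swaps)
After pass 2: [-6, 1, 2, 14, 30] (1 swaps)
Total swaps: 5


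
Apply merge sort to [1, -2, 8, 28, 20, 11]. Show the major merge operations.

Divide and conquer:
  Merge [-2] + [8] -> [-2, 8]
  Merge [1] + [-2, 8] -> [-2, 1, 8]
  Merge [20] + [11] -> [11, 20]
  Merge [28] + [11, 20] -> [11, 20, 28]
  Merge [-2, 1, 8] + [11, 20, 28] -> [-2, 1, 8, 11, 20, 28]


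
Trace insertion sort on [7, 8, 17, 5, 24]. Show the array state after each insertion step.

First element 7 is already 'sorted'
Insert 8: shifted 0 elements -> [7, 8, 17, 5, 24]
Insert 17: shifted 0 elements -> [7, 8, 17, 5, 24]
Insert 5: shifted 3 elements -> [5, 7, 8, 17, 24]
Insert 24: shifted 0 elements -> [5, 7, 8, 17, 24]


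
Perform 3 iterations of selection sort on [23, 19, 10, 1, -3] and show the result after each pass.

Pass 1: Select minimum -3 at index 4, swap -> [-3, 19, 10, 1, 23]
Pass 2: Select minimum 1 at index 3, swap -> [-3, 1, 10, 19, 23]
Pass 3: Select minimum 10 at index 2, swap -> [-3, 1, 10, 19, 23]


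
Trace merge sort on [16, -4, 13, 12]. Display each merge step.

Divide and conquer:
  Merge [16] + [-4] -> [-4, 16]
  Merge [13] + [12] -> [12, 13]
  Merge [-4, 16] + [12, 13] -> [-4, 12, 13, 16]


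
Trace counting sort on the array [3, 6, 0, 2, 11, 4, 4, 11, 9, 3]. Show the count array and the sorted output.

Count array: [1, 0, 1, 2, 2, 0, 1, 0, 0, 1, 0, 2]
(count[i] = number of elements equal to i)
Cumulative count: [1, 1, 2, 4, 6, 6, 7, 7, 7, 8, 8, 10]
Sorted: [0, 2, 3, 3, 4, 4, 6, 9, 11, 11]


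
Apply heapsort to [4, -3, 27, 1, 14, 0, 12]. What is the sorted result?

Build heap: [27, 14, 12, 1, -3, 0, 4]
Extract 27: [14, 4, 12, 1, -3, 0, 27]
Extract 14: [12, 4, 0, 1, -3, 14, 27]
Extract 12: [4, 1, 0, -3, 12, 14, 27]
Extract 4: [1, -3, 0, 4, 12, 14, 27]
Extract 1: [0, -3, 1, 4, 12, 14, 27]
Extract 0: [-3, 0, 1, 4, 12, 14, 27]


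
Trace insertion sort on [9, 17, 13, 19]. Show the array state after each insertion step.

First element 9 is already 'sorted'
Insert 17: shifted 0 elements -> [9, 17, 13, 19]
Insert 13: shifted 1 elements -> [9, 13, 17, 19]
Insert 19: shifted 0 elements -> [9, 13, 17, 19]


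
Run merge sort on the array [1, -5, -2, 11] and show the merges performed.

Divide and conquer:
  Merge [1] + [-5] -> [-5, 1]
  Merge [-2] + [11] -> [-2, 11]
  Merge [-5, 1] + [-2, 11] -> [-5, -2, 1, 11]


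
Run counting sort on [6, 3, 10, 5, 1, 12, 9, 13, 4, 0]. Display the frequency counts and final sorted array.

Count array: [1, 1, 0, 1, 1, 1, 1, 0, 0, 1, 1, 0, 1, 1]
(count[i] = number of elements equal to i)
Cumulative count: [1, 2, 2, 3, 4, 5, 6, 6, 6, 7, 8, 8, 9, 10]
Sorted: [0, 1, 3, 4, 5, 6, 9, 10, 12, 13]


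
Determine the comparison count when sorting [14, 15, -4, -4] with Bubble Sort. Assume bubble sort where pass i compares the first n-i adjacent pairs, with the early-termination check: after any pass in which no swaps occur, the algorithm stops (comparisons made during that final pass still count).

Pass 1: compare adjacent pairs (0,1)..(2,3) = 3 comparison(s), 2 swap(s) -> [14, -4, -4, 15]
Pass 2: compare adjacent pairs (0,1)..(1,2) = 2 comparison(s), 2 swap(s) -> [-4, -4, 14, 15]
Pass 3: compare adjacent pairs (0,1)..(0,1) = 1 comparison(s), 0 swap(s) -> [-4, -4, 14, 15]
No swaps in this pass, so bubble sort stops here.
Total comparisons: 3 + 2 + 1 = 6


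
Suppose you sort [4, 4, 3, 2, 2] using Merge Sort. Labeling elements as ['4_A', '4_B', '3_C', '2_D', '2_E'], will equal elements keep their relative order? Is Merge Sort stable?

Trace Merge Sort on the labeled array (the key is the number; the letter only tracks identity):
  Merge [4_A] + [4_B] -> [4_A, 4_B]
  Merge [2_D] + [2_E] -> [2_D, 2_E]
  Merge [3_C] + [2_D, 2_E] -> [2_D, 2_E, 3_C]
  Merge [4_A, 4_B] + [2_D, 2_E, 3_C] -> [2_D, 2_E, 3_C, 4_A, 4_B]
Final order: [2_D, 2_E, 3_C, 4_A, 4_B]
Equal keys:
  value 2: originally 2_D, 2_E; after sorting 2_D, 2_E -> order preserved
  value 4: originally 4_A, 4_B; after sorting 4_A, 4_B -> order preserved
All equal keys kept their original relative order. Merge Sort is stable: when the heads of the two halves are equal the merge takes from the left half first.
Answer: Stable


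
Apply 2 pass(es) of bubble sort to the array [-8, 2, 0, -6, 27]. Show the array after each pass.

After pass 1: [-8, 0, -6, 2, 27] (2 swaps)
After pass 2: [-8, -6, 0, 2, 27] (1 swaps)
Total swaps: 3


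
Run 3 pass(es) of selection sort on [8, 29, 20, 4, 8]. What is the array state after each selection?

Pass 1: Select minimum 4 at index 3, swap -> [4, 29, 20, 8, 8]
Pass 2: Select minimum 8 at index 3, swap -> [4, 8, 20, 29, 8]
Pass 3: Select minimum 8 at index 4, swap -> [4, 8, 8, 29, 20]


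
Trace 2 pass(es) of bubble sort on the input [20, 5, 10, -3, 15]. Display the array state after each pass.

After pass 1: [5, 10, -3, 15, 20] (4 swaps)
After pass 2: [5, -3, 10, 15, 20] (1 swaps)
Total swaps: 5


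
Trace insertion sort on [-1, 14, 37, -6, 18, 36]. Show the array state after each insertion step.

First element -1 is already 'sorted'
Insert 14: shifted 0 elements -> [-1, 14, 37, -6, 18, 36]
Insert 37: shifted 0 elements -> [-1, 14, 37, -6, 18, 36]
Insert -6: shifted 3 elements -> [-6, -1, 14, 37, 18, 36]
Insert 18: shifted 1 elements -> [-6, -1, 14, 18, 37, 36]
Insert 36: shifted 1 elements -> [-6, -1, 14, 18, 36, 37]


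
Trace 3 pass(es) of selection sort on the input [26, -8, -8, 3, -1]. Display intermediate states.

Pass 1: Select minimum -8 at index 1, swap -> [-8, 26, -8, 3, -1]
Pass 2: Select minimum -8 at index 2, swap -> [-8, -8, 26, 3, -1]
Pass 3: Select minimum -1 at index 4, swap -> [-8, -8, -1, 3, 26]


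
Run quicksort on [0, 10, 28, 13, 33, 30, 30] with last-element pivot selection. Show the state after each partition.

Partition 1: pivot=30 at index 5 -> [0, 10, 28, 13, 30, 30, 33]
Partition 2: pivot=30 at index 4 -> [0, 10, 28, 13, 30, 30, 33]
Partition 3: pivot=13 at index 2 -> [0, 10, 13, 28, 30, 30, 33]
Partition 4: pivot=10 at index 1 -> [0, 10, 13, 28, 30, 30, 33]


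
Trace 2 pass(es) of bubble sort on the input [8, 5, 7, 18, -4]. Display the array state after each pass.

After pass 1: [5, 7, 8, -4, 18] (3 swaps)
After pass 2: [5, 7, -4, 8, 18] (1 swaps)
Total swaps: 4


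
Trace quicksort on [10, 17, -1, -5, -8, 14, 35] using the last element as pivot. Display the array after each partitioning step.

Partition 1: pivot=35 at index 6 -> [10, 17, -1, -5, -8, 14, 35]
Partition 2: pivot=14 at index 4 -> [10, -1, -5, -8, 14, 17, 35]
Partition 3: pivot=-8 at index 0 -> [-8, -1, -5, 10, 14, 17, 35]
Partition 4: pivot=10 at index 3 -> [-8, -1, -5, 10, 14, 17, 35]
Partition 5: pivot=-5 at index 1 -> [-8, -5, -1, 10, 14, 17, 35]


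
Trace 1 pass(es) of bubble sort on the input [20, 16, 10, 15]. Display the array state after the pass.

After pass 1: [16, 10, 15, 20] (3 swaps)
Total swaps: 3


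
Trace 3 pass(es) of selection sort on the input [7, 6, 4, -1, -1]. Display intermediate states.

Pass 1: Select minimum -1 at index 3, swap -> [-1, 6, 4, 7, -1]
Pass 2: Select minimum -1 at index 4, swap -> [-1, -1, 4, 7, 6]
Pass 3: Select minimum 4 at index 2, swap -> [-1, -1, 4, 7, 6]


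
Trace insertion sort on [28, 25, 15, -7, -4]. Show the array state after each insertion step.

First element 28 is already 'sorted'
Insert 25: shifted 1 elements -> [25, 28, 15, -7, -4]
Insert 15: shifted 2 elements -> [15, 25, 28, -7, -4]
Insert -7: shifted 3 elements -> [-7, 15, 25, 28, -4]
Insert -4: shifted 3 elements -> [-7, -4, 15, 25, 28]


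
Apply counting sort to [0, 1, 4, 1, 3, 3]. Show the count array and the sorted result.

Count array: [1, 2, 0, 2, 1]
(count[i] = number of elements equal to i)
Cumulative count: [1, 3, 3, 5, 6]
Sorted: [0, 1, 1, 3, 3, 4]


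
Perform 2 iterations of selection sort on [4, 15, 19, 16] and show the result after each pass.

Pass 1: Select minimum 4 at index 0, swap -> [4, 15, 19, 16]
Pass 2: Select minimum 15 at index 1, swap -> [4, 15, 19, 16]


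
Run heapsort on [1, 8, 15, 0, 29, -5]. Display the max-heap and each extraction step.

Build heap: [29, 8, 15, 0, 1, -5]
Extract 29: [15, 8, -5, 0, 1, 29]
Extract 15: [8, 1, -5, 0, 15, 29]
Extract 8: [1, 0, -5, 8, 15, 29]
Extract 1: [0, -5, 1, 8, 15, 29]
Extract 0: [-5, 0, 1, 8, 15, 29]


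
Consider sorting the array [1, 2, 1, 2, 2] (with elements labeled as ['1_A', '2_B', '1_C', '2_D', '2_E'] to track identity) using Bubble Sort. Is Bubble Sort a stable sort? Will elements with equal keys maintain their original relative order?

Trace Bubble Sort on the labeled array (the key is the number; the letter only tracks identity):
  After pass 1: [1_A, 1_C, 2_B, 2_D, 2_E]
  After pass 2: [1_A, 1_C, 2_B, 2_D, 2_E] (no swaps, done)
Final order: [1_A, 1_C, 2_B, 2_D, 2_E]
Equal keys:
  value 1: originally 1_A, 1_C; after sorting 1_A, 1_C -> order preserved
  value 2: originally 2_B, 2_D, 2_E; after sorting 2_B, 2_D, 2_E -> order preserved
All equal keys kept their original relative order. Bubble Sort is stable: it only swaps adjacent elements when the left one is strictly greater, so equal keys never move past each other.
Answer: Stable


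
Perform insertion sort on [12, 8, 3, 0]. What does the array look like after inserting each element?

First element 12 is already 'sorted'
Insert 8: shifted 1 elements -> [8, 12, 3, 0]
Insert 3: shifted 2 elements -> [3, 8, 12, 0]
Insert 0: shifted 3 elements -> [0, 3, 8, 12]


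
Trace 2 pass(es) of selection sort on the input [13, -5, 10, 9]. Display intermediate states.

Pass 1: Select minimum -5 at index 1, swap -> [-5, 13, 10, 9]
Pass 2: Select minimum 9 at index 3, swap -> [-5, 9, 10, 13]


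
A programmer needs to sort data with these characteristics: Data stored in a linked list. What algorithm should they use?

Best choice: Merge sort
Reason: Merge sort doesn't require random access; can be done in O(1) extra space for linked lists


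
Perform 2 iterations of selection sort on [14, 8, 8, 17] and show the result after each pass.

Pass 1: Select minimum 8 at index 1, swap -> [8, 14, 8, 17]
Pass 2: Select minimum 8 at index 2, swap -> [8, 8, 14, 17]


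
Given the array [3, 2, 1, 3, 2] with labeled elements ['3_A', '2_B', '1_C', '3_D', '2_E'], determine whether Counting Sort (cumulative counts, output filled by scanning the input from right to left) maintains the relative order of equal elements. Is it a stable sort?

Trace Counting Sort on the labeled array (the key is the number; the letter only tracks identity):
  Counts for values 0..3: [0, 1, 2, 2]
  Cumulative counts: [0, 1, 3, 5]
  Scan right to left: place 2_E at output index 2
  Scan right to left: place 3_D at output index 4
  Scan right to left: place 1_C at output index 0
  Scan right to left: place 2_B at output index 1
  Scan right to left: place 3_A at output index 3
  Output: [1_C, 2_B, 2_E, 3_A, 3_D]
Equal keys:
  value 2: originally 2_B, 2_E; after sorting 2_B, 2_E -> order preserved
  value 3: originally 3_A, 3_D; after sorting 3_A, 3_D -> order preserved
All equal keys kept their original relative order. Counting Sort is stable: scanning the input right to left with decreasing cumulative counts places later duplicates at later output positions.
Answer: Stable


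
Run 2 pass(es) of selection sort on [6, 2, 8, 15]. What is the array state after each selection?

Pass 1: Select minimum 2 at index 1, swap -> [2, 6, 8, 15]
Pass 2: Select minimum 6 at index 1, swap -> [2, 6, 8, 15]


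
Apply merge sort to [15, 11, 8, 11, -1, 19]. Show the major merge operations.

Divide and conquer:
  Merge [11] + [8] -> [8, 11]
  Merge [15] + [8, 11] -> [8, 11, 15]
  Merge [-1] + [19] -> [-1, 19]
  Merge [11] + [-1, 19] -> [-1, 11, 19]
  Merge [8, 11, 15] + [-1, 11, 19] -> [-1, 8, 11, 11, 15, 19]


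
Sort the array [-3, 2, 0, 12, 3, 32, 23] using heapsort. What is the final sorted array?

Build heap: [32, 12, 23, 2, 3, 0, -3]
Extract 32: [23, 12, 0, 2, 3, -3, 32]
Extract 23: [12, 3, 0, 2, -3, 23, 32]
Extract 12: [3, 2, 0, -3, 12, 23, 32]
Extract 3: [2, -3, 0, 3, 12, 23, 32]
Extract 2: [0, -3, 2, 3, 12, 23, 32]
Extract 0: [-3, 0, 2, 3, 12, 23, 32]
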